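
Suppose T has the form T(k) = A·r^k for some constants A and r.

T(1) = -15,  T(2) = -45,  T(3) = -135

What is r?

3

Consecutive ratio: -45/(-15) = 3, and -135/(-45) = 3, so r = 3.
Then A·3^1 = -15 gives A = -5, and T(k) = -5·3^k.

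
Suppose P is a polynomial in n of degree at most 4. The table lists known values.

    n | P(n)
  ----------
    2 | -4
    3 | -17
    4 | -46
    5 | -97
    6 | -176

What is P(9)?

-641

First differences: -13, -29, -51, -79. Second differences: -16, -22, -28. Third differences: -6, -6.
Level-3 differences are constant, so P has degree 3.
Fitting a degree-3 polynomial gives P(n) = -n³ + n² + n - 2.
Then P(9) = -641.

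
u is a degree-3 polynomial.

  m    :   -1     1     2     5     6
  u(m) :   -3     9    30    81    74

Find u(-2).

18

Write u(m) = am³ + bm² + cm + d; the 5 given values yield a linear system in the 4 coefficients.
Solving, u(m) = -m³ + 7m² + 7m - 4.
Then u(-2) = 18.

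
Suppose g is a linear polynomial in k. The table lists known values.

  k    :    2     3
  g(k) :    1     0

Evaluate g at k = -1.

4

Write g(k) = ak + b; the 2 given values yield a linear system in the 2 coefficients.
Solving, g(k) = -k + 3.
Then g(-1) = 4.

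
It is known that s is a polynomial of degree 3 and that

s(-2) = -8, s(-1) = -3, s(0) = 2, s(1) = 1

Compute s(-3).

Write s(x) = ax³ + bx² + cx + d; the 4 given values yield a linear system in the 4 coefficients.
Solving, s(x) = -x³ - 3x² + 3x + 2.
Then s(-3) = -7.

-7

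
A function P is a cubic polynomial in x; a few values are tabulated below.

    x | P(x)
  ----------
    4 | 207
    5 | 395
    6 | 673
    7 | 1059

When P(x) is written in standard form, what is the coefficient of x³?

3

Write P(x) = ax³ + bx² + cx + d; the 4 given values yield a linear system in the 4 coefficients.
Solving, P(x) = 3x³ + 5x - 5.
The coefficient of x³ is 3.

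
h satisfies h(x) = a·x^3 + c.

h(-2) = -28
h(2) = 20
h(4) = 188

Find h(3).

From h(-2) = -28 and h(2) = 20: -8a + c = -28 and 8a + c = 20.
Subtracting: 16a = 48, so a = 3; then c = -28 − 3·(-8) = -4.
So h(x) = 3x³ − 4, and h(3) = 77.

77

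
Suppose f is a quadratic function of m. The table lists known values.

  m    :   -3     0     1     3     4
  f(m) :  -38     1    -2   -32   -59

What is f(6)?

Write f(m) = am² + bm + c; the 5 given values yield a linear system in the 3 coefficients.
Solving, f(m) = -4m² + m + 1.
Then f(6) = -137.

-137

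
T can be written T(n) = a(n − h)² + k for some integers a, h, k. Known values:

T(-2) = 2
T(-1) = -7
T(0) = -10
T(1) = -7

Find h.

First differences -9, -3, 3; second difference 6 = 2a, so a = 3.
Expanding, the n-coefficient is −2ah = -6h; matching it to the data gives h = 0, and then k = -10.
So T(n) = 3(n + 0)² − 10.
Hence h = 0.

0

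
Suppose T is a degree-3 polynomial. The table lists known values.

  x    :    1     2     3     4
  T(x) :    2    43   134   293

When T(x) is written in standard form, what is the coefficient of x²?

Write T(x) = ax³ + bx² + cx + d; the 4 given values yield a linear system in the 4 coefficients.
Solving, T(x) = 3x³ + 7x² - x - 7.
The coefficient of x² is 7.

7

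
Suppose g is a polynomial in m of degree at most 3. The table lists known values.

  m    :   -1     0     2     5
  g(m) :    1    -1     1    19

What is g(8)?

Write g(m) = am³ + bm² + cm + d; the 4 given values yield a linear system in the 4 coefficients.
Solving, the leading coefficient vanishes, and g(m) = m² - m - 1.
Then g(8) = 55.

55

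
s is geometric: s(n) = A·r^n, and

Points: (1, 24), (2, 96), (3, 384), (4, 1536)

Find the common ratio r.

4

Consecutive ratio: 96/24 = 4, and 384/96 = 4, so r = 4.
Then A·4^1 = 24 gives A = 6, and s(n) = 6·4^n.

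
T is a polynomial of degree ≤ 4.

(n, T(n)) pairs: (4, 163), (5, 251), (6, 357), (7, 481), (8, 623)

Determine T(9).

First differences: 88, 106, 124, 142. Second differences: 18, 18, 18.
Level-2 differences are constant, so T has degree 2.
Extending the table by one column gives the next first difference 160, so T(9) = 623 + 160 = 783.

783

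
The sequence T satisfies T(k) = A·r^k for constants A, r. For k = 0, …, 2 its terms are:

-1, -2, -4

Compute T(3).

-8

Consecutive ratio: -2/(-1) = 2, and -4/(-2) = 2, so r = 2.
Then A·2^0 = -1 gives A = -1, and T(k) = -1·2^k.
T(3) = -1·2^3 = -8.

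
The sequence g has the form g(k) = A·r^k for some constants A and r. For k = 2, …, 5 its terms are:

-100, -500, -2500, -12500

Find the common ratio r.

5

Consecutive ratio: -500/(-100) = 5, and -2500/(-500) = 5, so r = 5.
Then A·5^2 = -100 gives A = -4, and g(k) = -4·5^k.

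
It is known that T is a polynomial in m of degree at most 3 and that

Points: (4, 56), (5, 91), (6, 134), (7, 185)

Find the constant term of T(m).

-4

First differences: 35, 43, 51. Second differences: 8, 8.
Level-2 differences are constant, so T has degree 2.
Fitting a degree-2 polynomial gives T(m) = 4m² - m - 4.
The constant term is T(0) = -4.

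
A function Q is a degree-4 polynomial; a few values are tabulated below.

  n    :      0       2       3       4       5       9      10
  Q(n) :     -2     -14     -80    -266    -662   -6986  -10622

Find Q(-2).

Write Q(n) = an^4 + bn³ + cn² + dn + e; the 7 given values yield a linear system in the 5 coefficients.
Solving, Q(n) = -n^4 - n³ + 4n² - 2n - 2.
Then Q(-2) = 10.

10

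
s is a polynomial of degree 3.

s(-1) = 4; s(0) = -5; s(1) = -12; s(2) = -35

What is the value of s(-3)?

Write s(m) = am³ + bm² + cm + d; the 4 given values yield a linear system in the 4 coefficients.
Solving, s(m) = -3m³ + m² - 5m - 5.
Then s(-3) = 100.

100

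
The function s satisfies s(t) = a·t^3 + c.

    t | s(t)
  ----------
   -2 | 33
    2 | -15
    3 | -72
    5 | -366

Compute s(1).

From s(-2) = 33 and s(2) = -15: -8a + c = 33 and 8a + c = -15.
Subtracting: 16a = -48, so a = -3; then c = 33 − (-3)·(-8) = 9.
So s(t) = -3t³ + 9, and s(1) = 6.

6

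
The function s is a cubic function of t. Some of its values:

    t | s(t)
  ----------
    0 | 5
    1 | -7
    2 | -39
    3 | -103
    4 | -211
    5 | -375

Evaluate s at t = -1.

First differences: -12, -32, -64, -108, -164. Second differences: -20, -32, -44, -56. Third differences: -12, -12, -12.
Level-3 differences are constant, so s has degree 3.
Fitting a degree-3 polynomial gives s(t) = -2t³ - 4t² - 6t + 5.
Then s(-1) = 9.

9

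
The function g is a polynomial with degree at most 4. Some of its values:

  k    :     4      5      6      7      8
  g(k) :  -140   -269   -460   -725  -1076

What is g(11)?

-2765

Write g(k) = ak^4 + bk³ + ck² + dk + e; the 5 given values yield a linear system in the 5 coefficients.
Solving, the leading coefficient vanishes, and g(k) = -2k³ - k² + 2k - 4.
Then g(11) = -2765.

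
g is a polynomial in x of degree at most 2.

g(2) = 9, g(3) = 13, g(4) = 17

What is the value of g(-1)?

First differences: 4, 4.
Level-1 differences are constant, so g has degree 1.
Fitting a degree-1 polynomial gives g(x) = 4x + 1.
Then g(-1) = -3.

-3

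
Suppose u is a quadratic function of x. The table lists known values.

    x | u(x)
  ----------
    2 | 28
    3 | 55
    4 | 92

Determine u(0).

Write u(x) = ax² + bx + c; the 3 given values yield a linear system in the 3 coefficients.
Solving, u(x) = 5x² + 2x + 4.
Then u(0) = 4.

4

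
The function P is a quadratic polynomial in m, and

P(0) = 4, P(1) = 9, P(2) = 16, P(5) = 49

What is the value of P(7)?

Write P(m) = am² + bm + c; the 4 given values yield a linear system in the 3 coefficients.
Solving, P(m) = m² + 4m + 4.
Then P(7) = 81.

81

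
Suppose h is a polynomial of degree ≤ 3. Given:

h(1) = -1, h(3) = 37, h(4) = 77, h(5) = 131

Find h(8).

377

Write h(k) = ak³ + bk² + ck + d; the 4 given values yield a linear system in the 4 coefficients.
Solving, the leading coefficient vanishes, and h(k) = 7k² - 9k + 1.
Then h(8) = 377.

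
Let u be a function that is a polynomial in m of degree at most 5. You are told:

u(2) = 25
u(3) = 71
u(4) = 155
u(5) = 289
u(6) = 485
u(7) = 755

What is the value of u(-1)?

Write u(m) = am^5 + bm^4 + cm³ + dm² + em + p; the 6 given values yield a linear system in the 6 coefficients.
Solving, the top 2 coefficients vanish, and u(m) = 2m³ + m² + 3m - 1.
Then u(-1) = -5.

-5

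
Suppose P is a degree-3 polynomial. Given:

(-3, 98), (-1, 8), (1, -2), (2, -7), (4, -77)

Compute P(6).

Write P(m) = am³ + bm² + cm + d; the 5 given values yield a linear system in the 4 coefficients.
Solving, P(m) = -2m³ + 4m² - 3m - 1.
Then P(6) = -307.

-307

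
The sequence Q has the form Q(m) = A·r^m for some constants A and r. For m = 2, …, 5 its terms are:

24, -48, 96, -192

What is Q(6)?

384

Consecutive ratio: -48/24 = -2, and 96/(-48) = -2, so r = -2.
Then A·(-2)^2 = 24 gives A = 6, and Q(m) = 6·(-2)^m.
Q(6) = 6·(-2)^6 = 384.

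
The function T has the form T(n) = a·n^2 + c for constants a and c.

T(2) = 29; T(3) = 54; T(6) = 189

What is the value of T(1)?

From T(2) = 29 and T(3) = 54: 4a + c = 29 and 9a + c = 54.
Subtracting: 5a = 25, so a = 5; then c = 29 − 5·4 = 9.
So T(n) = 5n² + 9, and T(1) = 14.

14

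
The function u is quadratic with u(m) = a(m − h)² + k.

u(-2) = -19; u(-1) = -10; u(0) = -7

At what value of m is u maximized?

0

First differences 9, 3; second difference -6 = 2a, so a = -3.
Expanding, the m-coefficient is −2ah = 6h; matching it to the data gives h = 0, and then k = -7.
So u(m) = -3(m + 0)² − 7.
Hence h = 0.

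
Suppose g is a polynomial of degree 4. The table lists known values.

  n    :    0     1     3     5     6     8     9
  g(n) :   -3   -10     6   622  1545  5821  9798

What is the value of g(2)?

-23

Write g(n) = an^4 + bn³ + cn² + dn + e; the 7 given values yield a linear system in the 5 coefficients.
Solving, g(n) = 2n^4 - 4n³ - 5n² - 3.
Then g(2) = -23.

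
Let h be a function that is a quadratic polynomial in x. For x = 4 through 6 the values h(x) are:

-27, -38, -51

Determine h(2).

Write h(x) = ax² + bx + c; the 3 given values yield a linear system in the 3 coefficients.
Solving, h(x) = -x² - 2x - 3.
Then h(2) = -11.

-11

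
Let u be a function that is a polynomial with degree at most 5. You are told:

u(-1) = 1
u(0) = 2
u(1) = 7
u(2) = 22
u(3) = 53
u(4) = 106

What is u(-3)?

-13

First differences: 1, 5, 15, 31, 53. Second differences: 4, 10, 16, 22. Third differences: 6, 6, 6.
Level-3 differences are constant, so u has degree 3.
Fitting a degree-3 polynomial gives u(n) = n³ + 2n² + 2n + 2.
Then u(-3) = -13.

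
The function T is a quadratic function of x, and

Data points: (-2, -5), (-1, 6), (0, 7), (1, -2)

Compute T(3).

-50

First differences: 11, 1, -9. Second differences: -10, -10.
Level-2 differences are constant, so T has degree 2.
Fitting a degree-2 polynomial gives T(x) = -5x² - 4x + 7.
Then T(3) = -50.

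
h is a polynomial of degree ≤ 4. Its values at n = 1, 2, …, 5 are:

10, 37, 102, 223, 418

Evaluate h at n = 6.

Write h(n) = an^4 + bn³ + cn² + dn + e; the 5 given values yield a linear system in the 5 coefficients.
Solving, the leading coefficient vanishes, and h(n) = 3n³ + n² + 3n + 3.
Then h(6) = 705.

705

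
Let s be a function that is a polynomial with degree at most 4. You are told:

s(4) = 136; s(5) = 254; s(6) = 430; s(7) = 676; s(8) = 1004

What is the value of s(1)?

10

First differences: 118, 176, 246, 328. Second differences: 58, 70, 82. Third differences: 12, 12.
Level-3 differences are constant, so s has degree 3.
Fitting a degree-3 polynomial gives s(t) = 2t³ - t² + 5t + 4.
Then s(1) = 10.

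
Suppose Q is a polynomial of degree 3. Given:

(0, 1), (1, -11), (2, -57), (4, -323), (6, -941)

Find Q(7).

-1427

Write Q(n) = an³ + bn² + cn + d; the 5 given values yield a linear system in the 4 coefficients.
Solving, Q(n) = -3n³ - 8n² - n + 1.
Then Q(7) = -1427.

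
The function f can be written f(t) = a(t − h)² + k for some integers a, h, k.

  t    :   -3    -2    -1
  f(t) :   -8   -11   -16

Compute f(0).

First differences -3, -5; second difference -2 = 2a, so a = -1.
Expanding, the t-coefficient is −2ah = 2h; matching it to the data gives h = -4, and then k = -7.
So f(t) = -1(t + 4)² − 7.
f(0) = -1·4² − 7 = -23.

-23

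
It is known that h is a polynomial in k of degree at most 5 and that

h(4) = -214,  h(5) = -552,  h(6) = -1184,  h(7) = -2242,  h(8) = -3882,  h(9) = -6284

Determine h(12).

Write h(k) = ak^5 + bk^4 + ck³ + dk² + ek + p; the 6 given values yield a linear system in the 6 coefficients.
Solving, the leading coefficient vanishes, and h(k) = -k^4 + 4k² - 5k - 2.
Then h(12) = -20222.

-20222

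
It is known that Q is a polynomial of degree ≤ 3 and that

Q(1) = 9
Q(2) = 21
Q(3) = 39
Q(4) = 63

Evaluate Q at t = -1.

Write Q(t) = at³ + bt² + ct + d; the 4 given values yield a linear system in the 4 coefficients.
Solving, the leading coefficient vanishes, and Q(t) = 3t² + 3t + 3.
Then Q(-1) = 3.

3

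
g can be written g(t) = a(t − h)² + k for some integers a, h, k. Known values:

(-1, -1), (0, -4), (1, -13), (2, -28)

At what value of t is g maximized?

-1

First differences -3, -9, -15; second difference -6 = 2a, so a = -3.
Expanding, the t-coefficient is −2ah = 6h; matching it to the data gives h = -1, and then k = -1.
So g(t) = -3(t + 1)² − 1.
Hence h = -1.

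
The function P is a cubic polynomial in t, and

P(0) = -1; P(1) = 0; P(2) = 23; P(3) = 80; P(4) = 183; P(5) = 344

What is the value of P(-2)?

Write P(t) = at³ + bt² + ct + d; the 6 given values yield a linear system in the 4 coefficients.
Solving, P(t) = 2t³ + 5t² - 6t - 1.
Then P(-2) = 15.

15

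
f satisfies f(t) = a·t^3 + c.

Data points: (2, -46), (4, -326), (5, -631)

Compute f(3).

From f(2) = -46 and f(4) = -326: 8a + c = -46 and 64a + c = -326.
Subtracting: 56a = -280, so a = -5; then c = -46 − (-5)·8 = -6.
So f(t) = -5t³ − 6, and f(3) = -141.

-141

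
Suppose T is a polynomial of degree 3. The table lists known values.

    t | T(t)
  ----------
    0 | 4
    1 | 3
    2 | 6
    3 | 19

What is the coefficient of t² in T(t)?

-1

Write T(t) = at³ + bt² + ct + d; the 4 given values yield a linear system in the 4 coefficients.
Solving, T(t) = t³ - t² - t + 4.
The coefficient of t² is -1.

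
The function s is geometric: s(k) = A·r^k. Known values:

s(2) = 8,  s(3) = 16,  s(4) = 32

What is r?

Consecutive ratio: 16/8 = 2, and 32/16 = 2, so r = 2.
Then A·2^2 = 8 gives A = 2, and s(k) = 2·2^k.

2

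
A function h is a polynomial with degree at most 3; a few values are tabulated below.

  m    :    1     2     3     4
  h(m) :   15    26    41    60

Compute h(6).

110

First differences: 11, 15, 19. Second differences: 4, 4.
Level-2 differences are constant, so h has degree 2.
Fitting a degree-2 polynomial gives h(m) = 2m² + 5m + 8.
Then h(6) = 110.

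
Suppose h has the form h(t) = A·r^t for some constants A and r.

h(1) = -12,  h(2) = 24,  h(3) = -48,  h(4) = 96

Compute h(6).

384

Consecutive ratio: 24/(-12) = -2, and -48/24 = -2, so r = -2.
Then A·(-2)^1 = -12 gives A = 6, and h(t) = 6·(-2)^t.
h(6) = 6·(-2)^6 = 384.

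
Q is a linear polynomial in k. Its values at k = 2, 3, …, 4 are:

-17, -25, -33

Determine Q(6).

-49

First differences: -8, -8.
Level-1 differences are constant, so Q has degree 1.
Fitting a degree-1 polynomial gives Q(k) = -8k - 1.
Then Q(6) = -49.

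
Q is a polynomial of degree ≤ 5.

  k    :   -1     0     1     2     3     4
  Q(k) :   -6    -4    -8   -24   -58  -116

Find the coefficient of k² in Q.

-3

First differences: 2, -4, -16, -34, -58. Second differences: -6, -12, -18, -24. Third differences: -6, -6, -6.
Level-3 differences are constant, so Q has degree 3.
Fitting a degree-3 polynomial gives Q(k) = -k³ - 3k² - 4.
The coefficient of k² is -3.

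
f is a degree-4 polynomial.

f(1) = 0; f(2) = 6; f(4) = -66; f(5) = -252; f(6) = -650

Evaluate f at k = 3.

Write f(k) = ak^4 + bk³ + ck² + dk + e; the 5 given values yield a linear system in the 5 coefficients.
Solving, f(k) = -k^4 + 3k³ - 2.
Then f(3) = -2.

-2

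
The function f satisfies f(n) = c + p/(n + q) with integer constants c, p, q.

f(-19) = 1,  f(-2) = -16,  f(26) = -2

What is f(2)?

(f(n) − c)(n + q) = p for each data point; the three points give a linear system in c and q, then p follows.
Solving: c = -1, q = 4, p = -30, so f(n) = -1 − 30/(n + 4).
Then f(2) = -1 − 30/6 = -6.

-6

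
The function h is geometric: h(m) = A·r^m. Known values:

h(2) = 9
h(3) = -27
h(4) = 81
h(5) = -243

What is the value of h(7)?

Consecutive ratio: -27/9 = -3, and 81/(-27) = -3, so r = -3.
Then A·(-3)^2 = 9 gives A = 1, and h(m) = 1·(-3)^m.
h(7) = 1·(-3)^7 = -2187.

-2187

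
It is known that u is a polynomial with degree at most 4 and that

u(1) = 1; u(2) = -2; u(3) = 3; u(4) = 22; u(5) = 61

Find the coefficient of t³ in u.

First differences: -3, 5, 19, 39. Second differences: 8, 14, 20. Third differences: 6, 6.
Level-3 differences are constant, so u has degree 3.
Fitting a degree-3 polynomial gives u(t) = t³ - 2t² - 4t + 6.
The coefficient of t³ is 1.

1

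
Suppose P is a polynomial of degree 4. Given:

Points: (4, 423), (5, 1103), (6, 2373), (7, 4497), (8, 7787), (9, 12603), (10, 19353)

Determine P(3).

First differences: 680, 1270, 2124, 3290, 4816, 6750. Second differences: 590, 854, 1166, 1526, 1934. Third differences: 264, 312, 360, 408. Fourth differences: 48, 48, 48.
Level-4 differences are constant, so P has degree 4.
Fitting a degree-4 polynomial gives P(m) = 2m^4 - 7m² + 5m + 3.
Then P(3) = 117.

117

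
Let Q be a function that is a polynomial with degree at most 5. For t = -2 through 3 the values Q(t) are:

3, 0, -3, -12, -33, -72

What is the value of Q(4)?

First differences: -3, -3, -9, -21, -39. Second differences: 0, -6, -12, -18. Third differences: -6, -6, -6.
Level-3 differences are constant, so Q has degree 3.
Fitting a degree-3 polynomial gives Q(t) = -t³ - 3t² - 5t - 3.
Then Q(4) = -135.

-135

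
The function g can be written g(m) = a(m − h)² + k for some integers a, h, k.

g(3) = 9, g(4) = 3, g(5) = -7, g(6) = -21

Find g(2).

11

First differences -6, -10, -14; second difference -4 = 2a, so a = -2.
Expanding, the m-coefficient is −2ah = 4h; matching it to the data gives h = 2, and then k = 11.
So g(m) = -2(m − 2)² + 11.
g(2) = -2·0² + 11 = 11.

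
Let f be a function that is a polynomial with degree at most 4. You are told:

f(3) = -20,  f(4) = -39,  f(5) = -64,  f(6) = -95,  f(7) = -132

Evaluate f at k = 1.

0

First differences: -19, -25, -31, -37. Second differences: -6, -6, -6.
Level-2 differences are constant, so f has degree 2.
Fitting a degree-2 polynomial gives f(k) = -3k² + 2k + 1.
Then f(1) = 0.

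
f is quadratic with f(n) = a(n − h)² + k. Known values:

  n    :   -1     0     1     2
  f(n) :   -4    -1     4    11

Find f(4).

First differences 3, 5, 7; second difference 2 = 2a, so a = 1.
Expanding, the n-coefficient is −2ah = -2h; matching it to the data gives h = -2, and then k = -5.
So f(n) = 1(n + 2)² − 5.
f(4) = 1·6² − 5 = 31.

31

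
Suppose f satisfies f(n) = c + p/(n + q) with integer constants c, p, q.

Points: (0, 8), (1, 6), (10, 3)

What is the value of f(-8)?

(f(n) − c)(n + q) = p for each data point; the three points give a linear system in c and q, then p follows.
Solving: c = 2, q = 2, p = 12, so f(n) = 2 + 12/(n + 2).
Then f(-8) = 2 + 12/(-6) = 0.

0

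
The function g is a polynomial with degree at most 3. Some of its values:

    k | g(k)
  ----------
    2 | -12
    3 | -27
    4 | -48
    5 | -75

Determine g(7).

Write g(k) = ak³ + bk² + ck + d; the 4 given values yield a linear system in the 4 coefficients.
Solving, the leading coefficient vanishes, and g(k) = -3k².
Then g(7) = -147.

-147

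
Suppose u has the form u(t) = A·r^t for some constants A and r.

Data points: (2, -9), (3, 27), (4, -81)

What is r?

-3

Consecutive ratio: 27/(-9) = -3, and -81/27 = -3, so r = -3.
Then A·(-3)^2 = -9 gives A = -1, and u(t) = -1·(-3)^t.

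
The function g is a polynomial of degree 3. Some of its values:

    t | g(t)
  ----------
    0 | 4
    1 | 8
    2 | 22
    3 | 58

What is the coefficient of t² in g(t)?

Write g(t) = at³ + bt² + ct + d; the 4 given values yield a linear system in the 4 coefficients.
Solving, g(t) = 2t³ - t² + 3t + 4.
The coefficient of t² is -1.

-1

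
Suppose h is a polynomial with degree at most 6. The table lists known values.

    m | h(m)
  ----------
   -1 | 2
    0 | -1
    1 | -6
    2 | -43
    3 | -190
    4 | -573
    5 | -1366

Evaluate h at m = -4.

-421

First differences: -3, -5, -37, -147, -383, -793. Second differences: -2, -32, -110, -236, -410. Third differences: -30, -78, -126, -174. Fourth differences: -48, -48, -48.
Level-4 differences are constant, so h has degree 4.
Fitting a degree-4 polynomial gives h(m) = -2m^4 - m³ + m² - 3m - 1.
Then h(-4) = -421.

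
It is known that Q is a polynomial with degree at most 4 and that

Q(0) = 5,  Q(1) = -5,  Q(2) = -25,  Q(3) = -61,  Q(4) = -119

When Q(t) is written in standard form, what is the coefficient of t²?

-2

First differences: -10, -20, -36, -58. Second differences: -10, -16, -22. Third differences: -6, -6.
Level-3 differences are constant, so Q has degree 3.
Fitting a degree-3 polynomial gives Q(t) = -t³ - 2t² - 7t + 5.
The coefficient of t² is -2.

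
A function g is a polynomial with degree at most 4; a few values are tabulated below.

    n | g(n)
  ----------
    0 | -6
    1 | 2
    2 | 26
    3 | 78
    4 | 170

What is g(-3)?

-54

Write g(n) = an^4 + bn³ + cn² + dn + e; the 5 given values yield a linear system in the 5 coefficients.
Solving, the leading coefficient vanishes, and g(n) = 2n³ + 2n² + 4n - 6.
Then g(-3) = -54.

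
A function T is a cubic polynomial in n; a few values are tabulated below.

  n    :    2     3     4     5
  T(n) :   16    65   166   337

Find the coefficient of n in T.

-3

Write T(n) = an³ + bn² + cn + d; the 4 given values yield a linear system in the 4 coefficients.
Solving, T(n) = 3n³ - n² - 3n + 2.
The coefficient of n is -3.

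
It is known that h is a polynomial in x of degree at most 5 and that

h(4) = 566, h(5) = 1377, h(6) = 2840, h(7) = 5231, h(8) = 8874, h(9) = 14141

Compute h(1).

5

First differences: 811, 1463, 2391, 3643, 5267. Second differences: 652, 928, 1252, 1624. Third differences: 276, 324, 372. Fourth differences: 48, 48.
Level-4 differences are constant, so h has degree 4.
Fitting a degree-4 polynomial gives h(x) = 2x^4 + 2x³ - 6x² + 5x + 2.
Then h(1) = 5.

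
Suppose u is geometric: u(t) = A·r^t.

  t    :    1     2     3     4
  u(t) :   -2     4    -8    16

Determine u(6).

64

Consecutive ratio: 4/(-2) = -2, and -8/4 = -2, so r = -2.
Then A·(-2)^1 = -2 gives A = 1, and u(t) = 1·(-2)^t.
u(6) = 1·(-2)^6 = 64.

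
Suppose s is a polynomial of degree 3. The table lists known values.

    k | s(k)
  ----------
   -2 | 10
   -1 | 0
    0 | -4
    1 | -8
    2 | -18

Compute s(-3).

32

Write s(k) = ak³ + bk² + ck + d; the 5 given values yield a linear system in the 4 coefficients.
Solving, s(k) = -k³ - 3k - 4.
Then s(-3) = 32.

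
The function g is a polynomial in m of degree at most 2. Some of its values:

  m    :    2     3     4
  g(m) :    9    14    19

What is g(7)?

34

First differences: 5, 5.
Level-1 differences are constant, so g has degree 1.
Fitting a degree-1 polynomial gives g(m) = 5m - 1.
Then g(7) = 34.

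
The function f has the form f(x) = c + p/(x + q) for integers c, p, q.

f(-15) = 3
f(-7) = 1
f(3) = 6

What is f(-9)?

2

(f(x) − c)(x + q) = p for each data point; the three points give a linear system in c and q, then p follows.
Solving: c = 4, q = 3, p = 12, so f(x) = 4 + 12/(x + 3).
Then f(-9) = 4 + 12/(-6) = 2.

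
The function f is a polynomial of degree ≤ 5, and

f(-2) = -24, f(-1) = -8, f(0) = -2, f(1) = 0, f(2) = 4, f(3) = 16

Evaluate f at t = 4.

42

Write f(t) = at^5 + bt^4 + ct³ + dt² + et + p; the 6 given values yield a linear system in the 6 coefficients.
Solving, the top 2 coefficients vanish, and f(t) = t³ - 2t² + 3t - 2.
Then f(4) = 42.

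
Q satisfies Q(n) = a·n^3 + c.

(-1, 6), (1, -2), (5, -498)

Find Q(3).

-106

From Q(-1) = 6 and Q(1) = -2: -1a + c = 6 and 1a + c = -2.
Subtracting: 2a = -8, so a = -4; then c = 6 − (-4)·(-1) = 2.
So Q(n) = -4n³ + 2, and Q(3) = -106.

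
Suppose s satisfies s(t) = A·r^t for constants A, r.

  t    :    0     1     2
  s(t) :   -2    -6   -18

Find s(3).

-54

Consecutive ratio: -6/(-2) = 3, and -18/(-6) = 3, so r = 3.
Then A·3^0 = -2 gives A = -2, and s(t) = -2·3^t.
s(3) = -2·3^3 = -54.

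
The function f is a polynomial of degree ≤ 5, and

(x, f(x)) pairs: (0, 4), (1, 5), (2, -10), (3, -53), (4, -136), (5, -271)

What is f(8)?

-1108

Write f(x) = ax^5 + bx^4 + cx³ + dx² + ex + p; the 6 given values yield a linear system in the 6 coefficients.
Solving, the top 2 coefficients vanish, and f(x) = -2x³ - 2x² + 5x + 4.
Then f(8) = -1108.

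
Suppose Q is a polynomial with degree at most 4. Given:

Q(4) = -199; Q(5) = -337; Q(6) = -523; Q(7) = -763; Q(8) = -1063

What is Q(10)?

-1867

Write Q(x) = ax^4 + bx³ + cx² + dx + e; the 5 given values yield a linear system in the 5 coefficients.
Solving, the leading coefficient vanishes, and Q(x) = -x³ - 9x² + 4x - 7.
Then Q(10) = -1867.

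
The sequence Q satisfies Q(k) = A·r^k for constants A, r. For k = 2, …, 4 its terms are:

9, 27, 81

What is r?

3

Consecutive ratio: 27/9 = 3, and 81/27 = 3, so r = 3.
Then A·3^2 = 9 gives A = 1, and Q(k) = 1·3^k.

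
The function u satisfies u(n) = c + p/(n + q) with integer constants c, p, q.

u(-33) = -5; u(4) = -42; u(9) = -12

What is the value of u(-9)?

(u(n) − c)(n + q) = p for each data point; the three points give a linear system in c and q, then p follows.
Solving: c = -6, q = -3, p = -36, so u(n) = -6 − 36/(n − 3).
Then u(-9) = -6 − 36/(-12) = -3.

-3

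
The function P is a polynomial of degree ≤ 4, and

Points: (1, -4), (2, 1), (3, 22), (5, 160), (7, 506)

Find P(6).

Write P(x) = ax^4 + bx³ + cx² + dx + e; the 5 given values yield a linear system in the 5 coefficients.
Solving, the leading coefficient vanishes, and P(x) = 2x³ - 4x² + 3x - 5.
Then P(6) = 301.

301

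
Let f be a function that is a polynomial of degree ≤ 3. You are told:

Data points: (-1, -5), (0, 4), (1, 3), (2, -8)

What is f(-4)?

-92

First differences: 9, -1, -11. Second differences: -10, -10.
Level-2 differences are constant, so f has degree 2.
Fitting a degree-2 polynomial gives f(n) = -5n² + 4n + 4.
Then f(-4) = -92.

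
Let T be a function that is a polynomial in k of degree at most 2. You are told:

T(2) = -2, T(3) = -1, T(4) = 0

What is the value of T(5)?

Write T(k) = ak² + bk + c; the 3 given values yield a linear system in the 3 coefficients.
Solving, the leading coefficient vanishes, and T(k) = k - 4.
Then T(5) = 1.

1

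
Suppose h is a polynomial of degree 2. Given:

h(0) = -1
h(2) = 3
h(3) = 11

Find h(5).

39

Write h(n) = an² + bn + c; the 3 given values yield a linear system in the 3 coefficients.
Solving, h(n) = 2n² - 2n - 1.
Then h(5) = 39.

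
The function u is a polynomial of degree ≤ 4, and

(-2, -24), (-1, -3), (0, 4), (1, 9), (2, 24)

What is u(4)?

132

First differences: 21, 7, 5, 15. Second differences: -14, -2, 10. Third differences: 12, 12.
Level-3 differences are constant, so u has degree 3.
Fitting a degree-3 polynomial gives u(x) = 2x³ - x² + 4x + 4.
Then u(4) = 132.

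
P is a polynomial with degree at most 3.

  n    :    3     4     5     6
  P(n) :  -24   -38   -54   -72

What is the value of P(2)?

-12

First differences: -14, -16, -18. Second differences: -2, -2.
Level-2 differences are constant, so P has degree 2.
Fitting a degree-2 polynomial gives P(n) = -n² - 7n + 6.
Then P(2) = -12.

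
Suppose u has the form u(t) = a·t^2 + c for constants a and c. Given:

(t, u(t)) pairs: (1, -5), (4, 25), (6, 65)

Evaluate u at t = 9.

155

From u(1) = -5 and u(4) = 25: 1a + c = -5 and 16a + c = 25.
Subtracting: 15a = 30, so a = 2; then c = -5 − 2·1 = -7.
So u(t) = 2t² − 7, and u(9) = 155.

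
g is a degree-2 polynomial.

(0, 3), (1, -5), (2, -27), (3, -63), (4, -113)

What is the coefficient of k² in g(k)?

-7

First differences: -8, -22, -36, -50. Second differences: -14, -14, -14.
Level-2 differences are constant, so g has degree 2.
Fitting a degree-2 polynomial gives g(k) = -7k² - k + 3.
The coefficient of k² is -7.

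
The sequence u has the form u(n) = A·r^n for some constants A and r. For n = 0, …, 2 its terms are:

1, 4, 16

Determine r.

4

Consecutive ratio: 4/1 = 4, and 16/4 = 4, so r = 4.
Then A·4^0 = 1 gives A = 1, and u(n) = 1·4^n.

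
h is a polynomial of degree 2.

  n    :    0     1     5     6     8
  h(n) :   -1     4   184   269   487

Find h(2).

25

Write h(n) = an² + bn + c; the 5 given values yield a linear system in the 3 coefficients.
Solving, h(n) = 8n² - 3n - 1.
Then h(2) = 25.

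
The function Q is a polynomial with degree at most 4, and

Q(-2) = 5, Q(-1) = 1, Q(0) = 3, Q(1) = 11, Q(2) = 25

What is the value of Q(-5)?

53

First differences: -4, 2, 8, 14. Second differences: 6, 6, 6.
Level-2 differences are constant, so Q has degree 2.
Fitting a degree-2 polynomial gives Q(n) = 3n² + 5n + 3.
Then Q(-5) = 53.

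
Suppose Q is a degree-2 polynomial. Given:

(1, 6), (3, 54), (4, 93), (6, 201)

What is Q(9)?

Write Q(t) = at² + bt + c; the 4 given values yield a linear system in the 3 coefficients.
Solving, Q(t) = 5t² + 4t - 3.
Then Q(9) = 438.

438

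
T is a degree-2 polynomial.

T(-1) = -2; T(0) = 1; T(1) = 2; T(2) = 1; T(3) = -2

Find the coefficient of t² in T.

Write T(t) = at² + bt + c; the 5 given values yield a linear system in the 3 coefficients.
Solving, T(t) = -t² + 2t + 1.
The coefficient of t² is -1.

-1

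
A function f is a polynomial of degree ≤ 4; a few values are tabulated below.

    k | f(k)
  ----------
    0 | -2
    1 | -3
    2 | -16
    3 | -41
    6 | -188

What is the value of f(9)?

Write f(k) = ak^4 + bk³ + ck² + dk + e; the 5 given values yield a linear system in the 5 coefficients.
Solving, the top 2 coefficients vanish, and f(k) = -6k² + 5k - 2.
Then f(9) = -443.

-443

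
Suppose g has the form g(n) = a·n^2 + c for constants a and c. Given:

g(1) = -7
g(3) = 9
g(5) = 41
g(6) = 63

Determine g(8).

From g(1) = -7 and g(3) = 9: 1a + c = -7 and 9a + c = 9.
Subtracting: 8a = 16, so a = 2; then c = -7 − 2·1 = -9.
So g(n) = 2n² − 9, and g(8) = 119.

119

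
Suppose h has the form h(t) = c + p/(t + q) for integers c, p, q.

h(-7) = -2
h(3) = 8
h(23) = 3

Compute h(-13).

(h(t) − c)(t + q) = p for each data point; the three points give a linear system in c and q, then p follows.
Solving: c = 2, q = 1, p = 24, so h(t) = 2 + 24/(t + 1).
Then h(-13) = 2 + 24/(-12) = 0.

0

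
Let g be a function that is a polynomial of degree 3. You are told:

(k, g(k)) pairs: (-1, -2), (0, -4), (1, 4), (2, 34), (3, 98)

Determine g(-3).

-16

Write g(k) = ak³ + bk² + ck + d; the 5 given values yield a linear system in the 4 coefficients.
Solving, g(k) = 2k³ + 5k² + k - 4.
Then g(-3) = -16.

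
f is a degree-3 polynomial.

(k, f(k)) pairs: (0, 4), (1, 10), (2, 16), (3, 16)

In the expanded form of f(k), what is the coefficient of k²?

3

Write f(k) = ak³ + bk² + ck + d; the 4 given values yield a linear system in the 4 coefficients.
Solving, f(k) = -k³ + 3k² + 4k + 4.
The coefficient of k² is 3.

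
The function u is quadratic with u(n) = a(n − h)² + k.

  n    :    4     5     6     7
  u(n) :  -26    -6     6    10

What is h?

7

First differences 20, 12, 4; second difference -8 = 2a, so a = -4.
Expanding, the n-coefficient is −2ah = 8h; matching it to the data gives h = 7, and then k = 10.
So u(n) = -4(n − 7)² + 10.
Hence h = 7.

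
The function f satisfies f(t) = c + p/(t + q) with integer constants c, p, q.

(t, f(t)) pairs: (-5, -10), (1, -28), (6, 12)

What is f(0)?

(f(t) − c)(t + q) = p for each data point; the three points give a linear system in c and q, then p follows.
Solving: c = -4, q = -3, p = 48, so f(t) = -4 + 48/(t − 3).
Then f(0) = -4 + 48/(-3) = -20.

-20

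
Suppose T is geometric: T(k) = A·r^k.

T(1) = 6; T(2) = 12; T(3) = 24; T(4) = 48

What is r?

Consecutive ratio: 12/6 = 2, and 24/12 = 2, so r = 2.
Then A·2^1 = 6 gives A = 3, and T(k) = 3·2^k.

2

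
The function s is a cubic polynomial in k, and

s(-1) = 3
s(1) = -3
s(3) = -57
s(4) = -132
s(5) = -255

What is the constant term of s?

Write s(k) = ak³ + bk² + ck + d; the 5 given values yield a linear system in the 4 coefficients.
Solving, s(k) = -2k³ - k.
The constant term is s(0) = 0.

0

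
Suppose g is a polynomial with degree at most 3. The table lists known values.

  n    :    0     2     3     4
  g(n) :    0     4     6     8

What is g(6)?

Write g(n) = an³ + bn² + cn + d; the 4 given values yield a linear system in the 4 coefficients.
Solving, the top 2 coefficients vanish, and g(n) = 2n.
Then g(6) = 12.

12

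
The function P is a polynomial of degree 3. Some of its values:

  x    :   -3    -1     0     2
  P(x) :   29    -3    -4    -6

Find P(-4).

72

Write P(x) = ax³ + bx² + cx + d; the 4 given values yield a linear system in the 4 coefficients.
Solving, P(x) = -x³ + x² + x - 4.
Then P(-4) = 72.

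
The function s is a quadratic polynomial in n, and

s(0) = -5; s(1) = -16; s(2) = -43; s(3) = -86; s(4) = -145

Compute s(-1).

-10

First differences: -11, -27, -43, -59. Second differences: -16, -16, -16.
Level-2 differences are constant, so s has degree 2.
Fitting a degree-2 polynomial gives s(n) = -8n² - 3n - 5.
Then s(-1) = -10.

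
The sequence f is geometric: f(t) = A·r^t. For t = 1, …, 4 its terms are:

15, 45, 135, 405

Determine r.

Consecutive ratio: 45/15 = 3, and 135/45 = 3, so r = 3.
Then A·3^1 = 15 gives A = 5, and f(t) = 5·3^t.

3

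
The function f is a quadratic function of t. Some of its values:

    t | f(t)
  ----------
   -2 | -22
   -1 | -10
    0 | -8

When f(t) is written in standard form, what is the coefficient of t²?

-5

Write f(t) = at² + bt + c; the 3 given values yield a linear system in the 3 coefficients.
Solving, f(t) = -5t² - 3t - 8.
The coefficient of t² is -5.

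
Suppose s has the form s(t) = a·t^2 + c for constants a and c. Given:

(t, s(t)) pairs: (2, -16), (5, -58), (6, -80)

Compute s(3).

From s(2) = -16 and s(5) = -58: 4a + c = -16 and 25a + c = -58.
Subtracting: 21a = -42, so a = -2; then c = -16 − (-2)·4 = -8.
So s(t) = -2t² − 8, and s(3) = -26.

-26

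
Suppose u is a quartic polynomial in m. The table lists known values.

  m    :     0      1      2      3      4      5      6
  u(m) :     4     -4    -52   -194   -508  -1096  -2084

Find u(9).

-9068

Write u(m) = am^4 + bm³ + cm² + dm + e; the 7 given values yield a linear system in the 5 coefficients.
Solving, u(m) = -m^4 - 3m³ - 4m² + 4.
Then u(9) = -9068.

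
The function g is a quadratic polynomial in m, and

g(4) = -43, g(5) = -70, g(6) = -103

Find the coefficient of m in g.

0

Write g(m) = am² + bm + c; the 3 given values yield a linear system in the 3 coefficients.
Solving, g(m) = -3m² + 5.
The coefficient of m is 0.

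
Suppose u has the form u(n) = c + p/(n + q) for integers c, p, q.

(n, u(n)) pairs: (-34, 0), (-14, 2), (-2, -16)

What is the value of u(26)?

(u(n) − c)(n + q) = p for each data point; the three points give a linear system in c and q, then p follows.
Solving: c = -1, q = 4, p = -30, so u(n) = -1 − 30/(n + 4).
Then u(26) = -1 − 30/30 = -2.

-2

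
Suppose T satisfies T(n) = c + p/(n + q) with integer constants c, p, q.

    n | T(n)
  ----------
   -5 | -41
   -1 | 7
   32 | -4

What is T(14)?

(T(n) − c)(n + q) = p for each data point; the three points give a linear system in c and q, then p follows.
Solving: c = -5, q = 4, p = 36, so T(n) = -5 + 36/(n + 4).
Then T(14) = -5 + 36/18 = -3.

-3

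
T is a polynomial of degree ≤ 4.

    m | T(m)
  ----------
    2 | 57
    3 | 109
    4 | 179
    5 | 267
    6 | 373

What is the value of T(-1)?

First differences: 52, 70, 88, 106. Second differences: 18, 18, 18.
Level-2 differences are constant, so T has degree 2.
Fitting a degree-2 polynomial gives T(m) = 9m² + 7m + 7.
Then T(-1) = 9.

9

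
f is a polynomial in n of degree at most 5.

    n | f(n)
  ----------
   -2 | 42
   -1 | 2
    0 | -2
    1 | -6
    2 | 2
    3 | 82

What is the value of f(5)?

First differences: -40, -4, -4, 8, 80. Second differences: 36, 0, 12, 72. Third differences: -36, 12, 60. Fourth differences: 48, 48.
Level-4 differences are constant, so f has degree 4.
Fitting a degree-4 polynomial gives f(n) = 2n^4 - 2n³ - 2n² - 2n - 2.
Then f(5) = 938.

938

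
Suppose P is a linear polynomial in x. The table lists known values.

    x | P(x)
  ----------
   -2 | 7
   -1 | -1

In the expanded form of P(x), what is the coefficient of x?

-8

Write P(x) = ax + b; the 2 given values yield a linear system in the 2 coefficients.
Solving, P(x) = -8x - 9.
The coefficient of x is -8.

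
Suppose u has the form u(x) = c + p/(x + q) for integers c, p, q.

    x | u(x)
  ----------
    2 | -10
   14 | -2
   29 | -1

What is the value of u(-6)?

6

(u(x) − c)(x + q) = p for each data point; the three points give a linear system in c and q, then p follows.
Solving: c = 0, q = 1, p = -30, so u(x) = -30/(x + 1).
Then u(-6) = 0 − 30/(-5) = 6.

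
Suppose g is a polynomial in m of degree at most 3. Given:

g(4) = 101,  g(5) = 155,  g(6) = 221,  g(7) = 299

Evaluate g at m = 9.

491

First differences: 54, 66, 78. Second differences: 12, 12.
Level-2 differences are constant, so g has degree 2.
Fitting a degree-2 polynomial gives g(m) = 6m² + 5.
Then g(9) = 491.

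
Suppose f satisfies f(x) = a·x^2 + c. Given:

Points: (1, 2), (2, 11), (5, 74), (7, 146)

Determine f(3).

26

From f(1) = 2 and f(2) = 11: 1a + c = 2 and 4a + c = 11.
Subtracting: 3a = 9, so a = 3; then c = 2 − 3·1 = -1.
So f(x) = 3x² − 1, and f(3) = 26.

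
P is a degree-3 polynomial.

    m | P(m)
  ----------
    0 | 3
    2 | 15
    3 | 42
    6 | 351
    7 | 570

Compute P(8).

Write P(m) = am³ + bm² + cm + d; the 5 given values yield a linear system in the 4 coefficients.
Solving, P(m) = 2m³ - 3m² + 4m + 3.
Then P(8) = 867.

867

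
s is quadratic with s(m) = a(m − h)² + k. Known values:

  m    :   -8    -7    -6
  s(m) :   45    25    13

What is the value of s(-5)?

First differences -20, -12; second difference 8 = 2a, so a = 4.
Expanding, the m-coefficient is −2ah = -8h; matching it to the data gives h = -5, and then k = 9.
So s(m) = 4(m + 5)² + 9.
s(-5) = 4·0² + 9 = 9.

9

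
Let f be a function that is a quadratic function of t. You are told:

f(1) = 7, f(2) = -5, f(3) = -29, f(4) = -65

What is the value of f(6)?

Write f(t) = at² + bt + c; the 4 given values yield a linear system in the 3 coefficients.
Solving, f(t) = -6t² + 6t + 7.
Then f(6) = -173.

-173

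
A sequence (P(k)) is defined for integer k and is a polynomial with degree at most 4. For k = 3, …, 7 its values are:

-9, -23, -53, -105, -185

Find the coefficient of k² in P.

Write P(k) = ak^4 + bk³ + ck² + dk + e; the 5 given values yield a linear system in the 5 coefficients.
Solving, the leading coefficient vanishes, and P(k) = -k³ + 4k² - 5k - 3.
The coefficient of k² is 4.

4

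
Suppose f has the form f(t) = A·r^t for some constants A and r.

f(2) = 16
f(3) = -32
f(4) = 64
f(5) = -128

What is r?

-2

Consecutive ratio: -32/16 = -2, and 64/(-32) = -2, so r = -2.
Then A·(-2)^2 = 16 gives A = 4, and f(t) = 4·(-2)^t.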